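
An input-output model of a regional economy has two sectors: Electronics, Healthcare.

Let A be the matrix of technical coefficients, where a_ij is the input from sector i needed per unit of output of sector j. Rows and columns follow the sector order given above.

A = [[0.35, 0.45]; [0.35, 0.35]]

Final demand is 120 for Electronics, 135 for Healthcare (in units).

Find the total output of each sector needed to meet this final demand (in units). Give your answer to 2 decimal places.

I − A =
  [   0.65    -0.45]
  [  -0.35     0.65]
det(I−A) = (0.65)(0.65) − (-0.45)(-0.35) = 0.2650
adj(I−A) = [[0.65, 0.45], [0.35, 0.65]]
(I − A)⁻¹ = adj(I−A) / det(I−A) ≈
  [   2.4528     1.6981]
  [   1.3208     2.4528]
x = (I − A)⁻¹ d = adj(I−A)·d / det(I−A), with det(I−A) = 0.2650:
  x_1 = (0.65·120 + 0.45·135) / 0.2650 = 138.75 / 0.2650 ≈ 523.58
  x_2 = (0.35·120 + 0.65·135) / 0.2650 = 129.75 / 0.2650 ≈ 489.62

x_1 = 523.58, x_2 = 489.62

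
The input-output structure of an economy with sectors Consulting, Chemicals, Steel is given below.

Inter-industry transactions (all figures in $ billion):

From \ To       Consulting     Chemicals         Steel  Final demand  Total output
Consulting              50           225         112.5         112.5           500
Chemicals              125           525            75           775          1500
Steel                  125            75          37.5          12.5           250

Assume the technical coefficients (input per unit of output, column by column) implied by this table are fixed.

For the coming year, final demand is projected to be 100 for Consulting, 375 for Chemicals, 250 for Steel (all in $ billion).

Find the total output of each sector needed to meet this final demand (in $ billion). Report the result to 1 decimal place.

x_1 = 537.1, x_2 = 1019.9, x_3 = 512.1

Technical coefficients a_ij = z_ij / X_j:
  a_11 = 50/500 = 0.10, a_21 = 125/500 = 0.25, a_31 = 125/500 = 0.25
  a_12 = 225/1500 = 0.15, a_22 = 525/1500 = 0.35, a_32 = 75/1500 = 0.05
  a_13 = 112.5/250 = 0.45, a_23 = 75/250 = 0.30, a_33 = 37.5/250 = 0.15
I − A =
  [   0.90    -0.15    -0.45]
  [  -0.25     0.65    -0.30]
  [  -0.25    -0.05     0.85]
Cofactors of I−A, C_ij = (−1)^(i+j)·(minor ij) (rows/columns in the sector order above):
  C_11 = (0.65)(0.85) − (-0.30)(-0.05) = 0.5375
  C_12 = −[(-0.25)(0.85) − (-0.30)(-0.25)] = 0.2875
  C_13 = (-0.25)(-0.05) − (0.65)(-0.25) = 0.1750
  C_21 = −[(-0.15)(0.85) − (-0.45)(-0.05)] = 0.1500
  C_22 = (0.90)(0.85) − (-0.45)(-0.25) = 0.6525
  C_23 = −[(0.90)(-0.05) − (-0.15)(-0.25)] = 0.0825
  C_31 = (-0.15)(-0.30) − (-0.45)(0.65) = 0.3375
  C_32 = −[(0.90)(-0.30) − (-0.45)(-0.25)] = 0.3825
  C_33 = (0.90)(0.65) − (-0.15)(-0.25) = 0.5475
det(I−A) = Σ_j (I−A)_1j·C_1j = (0.90)(0.5375) + (-0.15)(0.2875) + (-0.45)(0.1750) = 0.361875
adj(I−A) = Cᵀ =
  [ 0.5375   0.1500   0.3375]
  [ 0.2875   0.6525   0.3825]
  [ 0.1750   0.0825   0.5475]
(I − A)⁻¹ = adj(I−A) / det(I−A) ≈
  [   1.4853     0.4145     0.9326]
  [   0.7945     1.8031     1.0570]
  [   0.4836     0.2280     1.5130]
x = (I − A)⁻¹ d = adj(I−A)·d / det(I−A), with det(I−A) = 0.361875:
  x_1 = (0.5375·100 + 0.1500·375 + 0.3375·250) / 0.361875 = 194.375 / 0.361875 ≈ 537.1
  x_2 = (0.2875·100 + 0.6525·375 + 0.3825·250) / 0.361875 = 369.0625 / 0.361875 ≈ 1019.9
  x_3 = (0.1750·100 + 0.0825·375 + 0.5475·250) / 0.361875 = 185.3125 / 0.361875 ≈ 512.1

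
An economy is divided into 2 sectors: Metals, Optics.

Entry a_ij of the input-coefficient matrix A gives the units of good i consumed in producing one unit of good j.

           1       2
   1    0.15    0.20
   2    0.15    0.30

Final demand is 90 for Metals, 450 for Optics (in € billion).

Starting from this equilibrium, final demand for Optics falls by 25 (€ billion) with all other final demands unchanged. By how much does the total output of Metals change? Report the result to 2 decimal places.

Δx_1 = -8.85

I − A =
  [   0.85    -0.20]
  [  -0.15     0.70]
det(I−A) = (0.85)(0.70) − (-0.20)(-0.15) = 0.5650
adj(I−A) = [[0.70, 0.20], [0.15, 0.85]]
(I − A)⁻¹ = adj(I−A) / det(I−A) ≈
  [   1.2389     0.3540]
  [   0.2655     1.5044]
Δx = (I − A)⁻¹ Δd with Δd having -25 in the Optics component and 0 elsewhere.
So Δx_1 = L_12 · (-25), where L_12 = adj(I−A)_12 / det(I−A) = 0.20 / 0.5650.
Δx_1 = 0.20 × (-25) / 0.5650 = -5.00 / 0.5650 ≈ -8.85.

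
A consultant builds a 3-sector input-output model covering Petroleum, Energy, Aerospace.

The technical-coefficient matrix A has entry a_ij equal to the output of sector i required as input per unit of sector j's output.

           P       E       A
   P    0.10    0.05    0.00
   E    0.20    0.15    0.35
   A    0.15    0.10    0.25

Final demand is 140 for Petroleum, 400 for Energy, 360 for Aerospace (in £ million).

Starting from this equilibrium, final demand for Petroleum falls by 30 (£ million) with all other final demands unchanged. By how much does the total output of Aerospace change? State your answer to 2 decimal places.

I − A =
  [   0.90    -0.05     0.00]
  [  -0.20     0.85    -0.35]
  [  -0.15    -0.10     0.75]
Cofactors of I−A, C_ij = (−1)^(i+j)·(minor ij) (rows/columns in the sector order above):
  C_11 = (0.85)(0.75) − (-0.35)(-0.10) = 0.6025
  C_12 = −[(-0.20)(0.75) − (-0.35)(-0.15)] = 0.2025
  C_13 = (-0.20)(-0.10) − (0.85)(-0.15) = 0.1475
  C_21 = −[(-0.05)(0.75) − (0.00)(-0.10)] = 0.0375
  C_22 = (0.90)(0.75) − (0.00)(-0.15) = 0.6750
  C_23 = −[(0.90)(-0.10) − (-0.05)(-0.15)] = 0.0975
  C_31 = (-0.05)(-0.35) − (0.00)(0.85) = 0.0175
  C_32 = −[(0.90)(-0.35) − (0.00)(-0.20)] = 0.3150
  C_33 = (0.90)(0.85) − (-0.05)(-0.20) = 0.7550
det(I−A) = Σ_j (I−A)_1j·C_1j = (0.90)(0.6025) + (-0.05)(0.2025) + (0.00)(0.1475) = 0.532125
adj(I−A) = Cᵀ =
  [ 0.6025   0.0375   0.0175]
  [ 0.2025   0.6750   0.3150]
  [ 0.1475   0.0975   0.7550]
(I − A)⁻¹ = adj(I−A) / det(I−A) ≈
  [   1.1323     0.0705     0.0329]
  [   0.3805     1.2685     0.5920]
  [   0.2772     0.1832     1.4188]
Δx = (I − A)⁻¹ Δd with Δd having -30 in the Petroleum component and 0 elsewhere.
So Δx_A = L_AP · (-30), where L_AP = adj(I−A)_AP / det(I−A) = 0.1475 / 0.532125.
Δx_A = 0.1475 × (-30) / 0.532125 = -4.425 / 0.532125 ≈ -8.32.

Δx_A = -8.32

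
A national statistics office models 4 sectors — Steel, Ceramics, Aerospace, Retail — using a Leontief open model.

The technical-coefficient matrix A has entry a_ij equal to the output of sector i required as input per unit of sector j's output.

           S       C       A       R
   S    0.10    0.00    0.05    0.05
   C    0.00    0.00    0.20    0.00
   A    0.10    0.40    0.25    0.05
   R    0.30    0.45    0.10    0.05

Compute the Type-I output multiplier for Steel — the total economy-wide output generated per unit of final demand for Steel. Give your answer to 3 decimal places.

I − A =
  [   0.90     0.00    -0.05    -0.05]
  [   0.00     1.00    -0.20     0.00]
  [  -0.10    -0.40     0.75    -0.05]
  [  -0.30    -0.45    -0.10     0.95]
Compute the cofactors C_ij = (−1)^(i+j)·(3×3 minor ij) of I−A; the adjugate is their transpose:
adj(I−A) = Cᵀ =
  [ 0.6270   0.0390   0.0570   0.0360]
  [ 0.0220   0.6195   0.1680   0.0100]
  [ 0.1100   0.3585   0.8400   0.0500]
  [ 0.2200   0.3435   0.1860   0.5980]
det(I−A) = Σ_j (I−A)_1j·C_1j = (0.90)(0.6270) + (0.00)(0.0220) + (-0.05)(0.1100) + (-0.05)(0.2200) = 0.5478
(I − A)⁻¹ = adj(I−A) / det(I−A) ≈
  [   1.1446     0.0712     0.1041     0.0657]
  [   0.0402     1.1309     0.3067     0.0183]
  [   0.2008     0.6544     1.5334     0.0913]
  [   0.4016     0.6271     0.3395     1.0916]
The output multiplier for sector j is the column-j sum of the Leontief inverse (I − A)⁻¹ = adj(I−A) / det(I−A).
Column S of adj(I−A): (0.6270, 0.0220, 0.1100, 0.2200); det(I−A) = 0.5478.
m_S = (0.6270 + 0.0220 + 0.1100 + 0.2200) / 0.5478 = 0.979 / 0.5478 ≈ 1.787.

m_S = 1.787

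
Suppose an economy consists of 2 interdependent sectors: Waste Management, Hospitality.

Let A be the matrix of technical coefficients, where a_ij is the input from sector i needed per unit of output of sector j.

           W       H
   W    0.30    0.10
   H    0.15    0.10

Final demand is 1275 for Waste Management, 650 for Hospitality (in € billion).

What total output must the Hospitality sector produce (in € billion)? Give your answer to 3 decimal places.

I − A =
  [   0.70    -0.10]
  [  -0.15     0.90]
det(I−A) = (0.70)(0.90) − (-0.10)(-0.15) = 0.6150
adj(I−A) = [[0.90, 0.10], [0.15, 0.70]]
(I − A)⁻¹ = adj(I−A) / det(I−A) ≈
  [   1.4634     0.1626]
  [   0.2439     1.1382]
x = (I − A)⁻¹ d = adj(I−A)·d / det(I−A), with det(I−A) = 0.6150:
  x_W = (0.90·1275 + 0.10·650) / 0.6150 = 1212.50 / 0.6150 ≈ 1971.545
  x_H = (0.15·1275 + 0.70·650) / 0.6150 = 646.25 / 0.6150 ≈ 1050.813

x_H = 1050.813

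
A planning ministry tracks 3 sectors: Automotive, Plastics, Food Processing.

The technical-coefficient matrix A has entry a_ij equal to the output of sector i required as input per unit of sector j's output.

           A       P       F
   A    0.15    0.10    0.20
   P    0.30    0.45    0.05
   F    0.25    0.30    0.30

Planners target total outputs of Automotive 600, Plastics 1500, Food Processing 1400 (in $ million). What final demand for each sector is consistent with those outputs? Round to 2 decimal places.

I − A =
  [   0.85    -0.10    -0.20]
  [  -0.30     0.55    -0.05]
  [  -0.25    -0.30     0.70]
d = (I − A) x:
  d_A = (+0.85)·600 + (-0.10)·1500 + (-0.20)·1400 = 80.00
  d_P = (-0.30)·600 + (+0.55)·1500 + (-0.05)·1400 = 575.00
  d_F = (-0.25)·600 + (-0.30)·1500 + (+0.70)·1400 = 380.00

d_A = 80.00, d_P = 575.00, d_F = 380.00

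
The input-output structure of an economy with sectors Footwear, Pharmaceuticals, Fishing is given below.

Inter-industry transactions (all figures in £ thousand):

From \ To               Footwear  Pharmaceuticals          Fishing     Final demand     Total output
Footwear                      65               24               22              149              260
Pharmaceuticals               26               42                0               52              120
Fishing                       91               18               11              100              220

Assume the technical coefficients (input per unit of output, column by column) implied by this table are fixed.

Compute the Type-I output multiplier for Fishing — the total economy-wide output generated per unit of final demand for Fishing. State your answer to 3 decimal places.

Technical coefficients a_ij = z_ij / X_j:
  a_11 = 65/260 = 0.25, a_21 = 26/260 = 0.10, a_31 = 91/260 = 0.35
  a_12 = 24/120 = 0.20, a_22 = 42/120 = 0.35, a_32 = 18/120 = 0.15
  a_13 = 22/220 = 0.10, a_23 = 0/220 = 0.00, a_33 = 11/220 = 0.05
I − A =
  [   0.75    -0.20    -0.10]
  [  -0.10     0.65     0.00]
  [  -0.35    -0.15     0.95]
Cofactors of I−A, C_ij = (−1)^(i+j)·(minor ij) (rows/columns in the sector order above):
  C_11 = (0.65)(0.95) − (0.00)(-0.15) = 0.6175
  C_12 = −[(-0.10)(0.95) − (0.00)(-0.35)] = 0.0950
  C_13 = (-0.10)(-0.15) − (0.65)(-0.35) = 0.2425
  C_21 = −[(-0.20)(0.95) − (-0.10)(-0.15)] = 0.2050
  C_22 = (0.75)(0.95) − (-0.10)(-0.35) = 0.6775
  C_23 = −[(0.75)(-0.15) − (-0.20)(-0.35)] = 0.1825
  C_31 = (-0.20)(0.00) − (-0.10)(0.65) = 0.0650
  C_32 = −[(0.75)(0.00) − (-0.10)(-0.10)] = 0.0100
  C_33 = (0.75)(0.65) − (-0.20)(-0.10) = 0.4675
det(I−A) = Σ_j (I−A)_1j·C_1j = (0.75)(0.6175) + (-0.20)(0.0950) + (-0.10)(0.2425) = 0.419875
adj(I−A) = Cᵀ =
  [ 0.6175   0.2050   0.0650]
  [ 0.0950   0.6775   0.0100]
  [ 0.2425   0.1825   0.4675]
(I − A)⁻¹ = adj(I−A) / det(I−A) ≈
  [   1.4707     0.4882     0.1548]
  [   0.2263     1.6136     0.0238]
  [   0.5776     0.4347     1.1134]
The output multiplier for sector j is the column-j sum of the Leontief inverse (I − A)⁻¹ = adj(I−A) / det(I−A).
Column 3 of adj(I−A): (0.0650, 0.0100, 0.4675); det(I−A) = 0.419875.
m_3 = (0.0650 + 0.0100 + 0.4675) / 0.419875 = 0.5425 / 0.419875 ≈ 1.292.

m_3 = 1.292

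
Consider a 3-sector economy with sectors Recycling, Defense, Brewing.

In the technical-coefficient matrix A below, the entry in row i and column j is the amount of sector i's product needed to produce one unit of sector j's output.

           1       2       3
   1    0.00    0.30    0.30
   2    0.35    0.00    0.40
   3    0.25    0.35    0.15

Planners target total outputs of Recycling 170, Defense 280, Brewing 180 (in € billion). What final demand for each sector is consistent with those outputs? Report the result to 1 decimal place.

I − A =
  [   1.00    -0.30    -0.30]
  [  -0.35     1.00    -0.40]
  [  -0.25    -0.35     0.85]
d = (I − A) x:
  d_1 = (+1.00)·170 + (-0.30)·280 + (-0.30)·180 = 32.0
  d_2 = (-0.35)·170 + (+1.00)·280 + (-0.40)·180 = 148.5
  d_3 = (-0.25)·170 + (-0.35)·280 + (+0.85)·180 = 12.5

d_1 = 32.0, d_2 = 148.5, d_3 = 12.5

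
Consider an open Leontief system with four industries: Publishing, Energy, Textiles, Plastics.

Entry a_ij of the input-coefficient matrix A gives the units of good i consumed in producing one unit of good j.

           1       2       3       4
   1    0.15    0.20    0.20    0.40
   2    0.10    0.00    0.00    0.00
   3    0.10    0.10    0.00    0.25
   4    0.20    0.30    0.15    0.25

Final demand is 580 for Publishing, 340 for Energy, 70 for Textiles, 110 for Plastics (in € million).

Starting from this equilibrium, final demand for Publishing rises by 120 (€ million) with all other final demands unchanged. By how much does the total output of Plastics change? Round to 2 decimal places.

Δx_4 = 63.64

I − A =
  [   0.85    -0.20    -0.20    -0.40]
  [  -0.10     1.00     0.00     0.00]
  [  -0.10    -0.10     1.00    -0.25]
  [  -0.20    -0.30    -0.15     0.75]
Compute the cofactors C_ij = (−1)^(i+j)·(3×3 minor ij) of I−A; the adjugate is their transpose:
adj(I−A) = Cᵀ =
  [ 0.712500   0.298500   0.210000   0.450000]
  [ 0.071250   0.494625   0.021000   0.045000]
  [ 0.140000   0.156500   0.530500   0.251500]
  [ 0.246500   0.308750   0.170500   0.808000]
det(I−A) = Σ_j (I−A)_1j·C_1j = (0.85)(0.712500) + (-0.20)(0.071250) + (-0.20)(0.140000) + (-0.40)(0.246500) = 0.464775
(I − A)⁻¹ = adj(I−A) / det(I−A) ≈
  [   1.5330     0.6422     0.4518     0.9682]
  [   0.1533     1.0642     0.0452     0.0968]
  [   0.3012     0.3367     1.1414     0.5411]
  [   0.5304     0.6643     0.3668     1.7385]
Δx = (I − A)⁻¹ Δd with Δd having +120 in the Publishing component and 0 elsewhere.
So Δx_4 = L_41 · (+120), where L_41 = adj(I−A)_41 / det(I−A) = 0.246500 / 0.464775.
Δx_4 = 0.246500 × (+120) / 0.464775 = 29.58 / 0.464775 ≈ 63.64.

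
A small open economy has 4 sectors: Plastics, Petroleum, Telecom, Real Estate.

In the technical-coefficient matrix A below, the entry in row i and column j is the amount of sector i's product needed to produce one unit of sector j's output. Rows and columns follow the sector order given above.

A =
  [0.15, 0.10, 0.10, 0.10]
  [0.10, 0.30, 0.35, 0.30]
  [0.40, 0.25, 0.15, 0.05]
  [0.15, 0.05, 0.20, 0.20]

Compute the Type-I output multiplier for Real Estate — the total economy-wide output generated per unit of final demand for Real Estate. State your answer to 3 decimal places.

I − A =
  [   0.85    -0.10    -0.10    -0.10]
  [  -0.10     0.70    -0.35    -0.30]
  [  -0.40    -0.25     0.85    -0.05]
  [  -0.15    -0.05    -0.20     0.80]
Compute the cofactors C_ij = (−1)^(i+j)·(3×3 minor ij) of I−A; the adjugate is their transpose:
adj(I−A) = Cᵀ =
  [ 0.370375   0.096500   0.104250   0.089000]
  [ 0.243875   0.516000   0.298250   0.242625]
  [ 0.254750   0.203125   0.439750   0.135500]
  [ 0.148375   0.101125   0.148125   0.378375]
det(I−A) = Σ_j (I−A)_1j·C_1j = (0.85)(0.370375) + (-0.10)(0.243875) + (-0.10)(0.254750) + (-0.10)(0.148375) = 0.25011875
(I − A)⁻¹ = adj(I−A) / det(I−A) ≈
  [   1.4808     0.3858     0.4168     0.3558]
  [   0.9750     2.0630     1.1924     0.9700]
  [   1.0185     0.8121     1.7582     0.5417]
  [   0.5932     0.4043     0.5922     1.5128]
The output multiplier for sector j is the column-j sum of the Leontief inverse (I − A)⁻¹ = adj(I−A) / det(I−A).
Column 4 of adj(I−A): (0.089000, 0.242625, 0.135500, 0.378375); det(I−A) = 0.25011875.
m_4 = (0.089000 + 0.242625 + 0.135500 + 0.378375) / 0.25011875 = 0.8455 / 0.25011875 ≈ 3.380.

m_4 = 3.380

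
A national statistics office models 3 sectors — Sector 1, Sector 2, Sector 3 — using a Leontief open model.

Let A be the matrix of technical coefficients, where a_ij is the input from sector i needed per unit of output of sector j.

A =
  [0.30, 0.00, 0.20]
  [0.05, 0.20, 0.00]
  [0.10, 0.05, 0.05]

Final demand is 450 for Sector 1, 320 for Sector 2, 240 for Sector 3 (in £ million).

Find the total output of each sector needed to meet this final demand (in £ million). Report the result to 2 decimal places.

x_1 = 744.13, x_2 = 446.51, x_3 = 354.46

I − A =
  [   0.70     0.00    -0.20]
  [  -0.05     0.80     0.00]
  [  -0.10    -0.05     0.95]
Cofactors of I−A, C_ij = (−1)^(i+j)·(minor ij) (rows/columns in the sector order above):
  C_11 = (0.80)(0.95) − (0.00)(-0.05) = 0.7600
  C_12 = −[(-0.05)(0.95) − (0.00)(-0.10)] = 0.0475
  C_13 = (-0.05)(-0.05) − (0.80)(-0.10) = 0.0825
  C_21 = −[(0.00)(0.95) − (-0.20)(-0.05)] = 0.0100
  C_22 = (0.70)(0.95) − (-0.20)(-0.10) = 0.6450
  C_23 = −[(0.70)(-0.05) − (0.00)(-0.10)] = 0.0350
  C_31 = (0.00)(0.00) − (-0.20)(0.80) = 0.1600
  C_32 = −[(0.70)(0.00) − (-0.20)(-0.05)] = 0.0100
  C_33 = (0.70)(0.80) − (0.00)(-0.05) = 0.5600
det(I−A) = Σ_j (I−A)_1j·C_1j = (0.70)(0.7600) + (0.00)(0.0475) + (-0.20)(0.0825) = 0.5155
adj(I−A) = Cᵀ =
  [ 0.7600   0.0100   0.1600]
  [ 0.0475   0.6450   0.0100]
  [ 0.0825   0.0350   0.5600]
(I − A)⁻¹ = adj(I−A) / det(I−A) ≈
  [   1.4743     0.0194     0.3104]
  [   0.0921     1.2512     0.0194]
  [   0.1600     0.0679     1.0863]
x = (I − A)⁻¹ d = adj(I−A)·d / det(I−A), with det(I−A) = 0.5155:
  x_1 = (0.7600·450 + 0.0100·320 + 0.1600·240) / 0.5155 = 383.60 / 0.5155 ≈ 744.13
  x_2 = (0.0475·450 + 0.6450·320 + 0.0100·240) / 0.5155 = 230.175 / 0.5155 ≈ 446.51
  x_3 = (0.0825·450 + 0.0350·320 + 0.5600·240) / 0.5155 = 182.725 / 0.5155 ≈ 354.46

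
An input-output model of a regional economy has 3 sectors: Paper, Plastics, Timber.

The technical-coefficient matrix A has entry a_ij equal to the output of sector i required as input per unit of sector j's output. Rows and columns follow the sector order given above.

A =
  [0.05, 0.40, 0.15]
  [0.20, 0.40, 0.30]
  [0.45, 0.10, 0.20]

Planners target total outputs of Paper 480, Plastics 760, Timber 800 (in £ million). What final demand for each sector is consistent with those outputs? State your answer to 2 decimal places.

d_1 = 32.00, d_2 = 120.00, d_3 = 348.00

I − A =
  [   0.95    -0.40    -0.15]
  [  -0.20     0.60    -0.30]
  [  -0.45    -0.10     0.80]
d = (I − A) x:
  d_1 = (+0.95)·480 + (-0.40)·760 + (-0.15)·800 = 32.00
  d_2 = (-0.20)·480 + (+0.60)·760 + (-0.30)·800 = 120.00
  d_3 = (-0.45)·480 + (-0.10)·760 + (+0.80)·800 = 348.00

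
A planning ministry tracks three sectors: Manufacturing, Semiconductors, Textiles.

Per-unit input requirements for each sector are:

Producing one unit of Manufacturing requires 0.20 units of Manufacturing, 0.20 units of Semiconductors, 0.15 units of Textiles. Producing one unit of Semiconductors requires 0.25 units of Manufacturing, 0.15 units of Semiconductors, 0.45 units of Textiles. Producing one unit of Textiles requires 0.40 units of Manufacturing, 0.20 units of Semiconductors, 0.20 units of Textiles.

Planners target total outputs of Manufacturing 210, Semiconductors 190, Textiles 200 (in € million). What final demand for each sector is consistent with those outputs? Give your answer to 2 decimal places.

d_M = 40.50, d_S = 79.50, d_T = 43.00

I − A =
  [   0.80    -0.25    -0.40]
  [  -0.20     0.85    -0.20]
  [  -0.15    -0.45     0.80]
d = (I − A) x:
  d_M = (+0.80)·210 + (-0.25)·190 + (-0.40)·200 = 40.50
  d_S = (-0.20)·210 + (+0.85)·190 + (-0.20)·200 = 79.50
  d_T = (-0.15)·210 + (-0.45)·190 + (+0.80)·200 = 43.00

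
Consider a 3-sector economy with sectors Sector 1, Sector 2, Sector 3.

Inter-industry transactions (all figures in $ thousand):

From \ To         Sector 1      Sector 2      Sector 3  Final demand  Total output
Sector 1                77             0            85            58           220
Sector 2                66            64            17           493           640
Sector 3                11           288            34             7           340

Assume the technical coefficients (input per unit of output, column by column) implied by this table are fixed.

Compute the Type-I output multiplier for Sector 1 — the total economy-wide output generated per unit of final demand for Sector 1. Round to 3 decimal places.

Technical coefficients a_ij = z_ij / X_j:
  a_11 = 77/220 = 0.35, a_21 = 66/220 = 0.30, a_31 = 11/220 = 0.05
  a_12 = 0/640 = 0.00, a_22 = 64/640 = 0.10, a_32 = 288/640 = 0.45
  a_13 = 85/340 = 0.25, a_23 = 17/340 = 0.05, a_33 = 34/340 = 0.10
I − A =
  [   0.65     0.00    -0.25]
  [  -0.30     0.90    -0.05]
  [  -0.05    -0.45     0.90]
Cofactors of I−A, C_ij = (−1)^(i+j)·(minor ij) (rows/columns in the sector order above):
  C_11 = (0.90)(0.90) − (-0.05)(-0.45) = 0.7875
  C_12 = −[(-0.30)(0.90) − (-0.05)(-0.05)] = 0.2725
  C_13 = (-0.30)(-0.45) − (0.90)(-0.05) = 0.1800
  C_21 = −[(0.00)(0.90) − (-0.25)(-0.45)] = 0.1125
  C_22 = (0.65)(0.90) − (-0.25)(-0.05) = 0.5725
  C_23 = −[(0.65)(-0.45) − (0.00)(-0.05)] = 0.2925
  C_31 = (0.00)(-0.05) − (-0.25)(0.90) = 0.2250
  C_32 = −[(0.65)(-0.05) − (-0.25)(-0.30)] = 0.1075
  C_33 = (0.65)(0.90) − (0.00)(-0.30) = 0.5850
det(I−A) = Σ_j (I−A)_1j·C_1j = (0.65)(0.7875) + (0.00)(0.2725) + (-0.25)(0.1800) = 0.466875
adj(I−A) = Cᵀ =
  [ 0.7875   0.1125   0.2250]
  [ 0.2725   0.5725   0.1075]
  [ 0.1800   0.2925   0.5850]
(I − A)⁻¹ = adj(I−A) / det(I−A) ≈
  [   1.6867     0.2410     0.4819]
  [   0.5837     1.2262     0.2303]
  [   0.3855     0.6265     1.2530]
The output multiplier for sector j is the column-j sum of the Leontief inverse (I − A)⁻¹ = adj(I−A) / det(I−A).
Column 1 of adj(I−A): (0.7875, 0.2725, 0.1800); det(I−A) = 0.466875.
m_1 = (0.7875 + 0.2725 + 0.1800) / 0.466875 = 1.24 / 0.466875 ≈ 2.656.

m_1 = 2.656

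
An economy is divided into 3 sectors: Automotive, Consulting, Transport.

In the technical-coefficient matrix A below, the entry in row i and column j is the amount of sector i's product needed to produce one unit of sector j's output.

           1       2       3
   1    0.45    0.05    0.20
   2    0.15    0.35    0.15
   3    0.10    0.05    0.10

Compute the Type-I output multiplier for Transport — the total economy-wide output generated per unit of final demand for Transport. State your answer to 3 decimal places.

m_3 = 2.030

I − A =
  [   0.55    -0.05    -0.20]
  [  -0.15     0.65    -0.15]
  [  -0.10    -0.05     0.90]
Cofactors of I−A, C_ij = (−1)^(i+j)·(minor ij) (rows/columns in the sector order above):
  C_11 = (0.65)(0.90) − (-0.15)(-0.05) = 0.5775
  C_12 = −[(-0.15)(0.90) − (-0.15)(-0.10)] = 0.1500
  C_13 = (-0.15)(-0.05) − (0.65)(-0.10) = 0.0725
  C_21 = −[(-0.05)(0.90) − (-0.20)(-0.05)] = 0.0550
  C_22 = (0.55)(0.90) − (-0.20)(-0.10) = 0.4750
  C_23 = −[(0.55)(-0.05) − (-0.05)(-0.10)] = 0.0325
  C_31 = (-0.05)(-0.15) − (-0.20)(0.65) = 0.1375
  C_32 = −[(0.55)(-0.15) − (-0.20)(-0.15)] = 0.1125
  C_33 = (0.55)(0.65) − (-0.05)(-0.15) = 0.3500
det(I−A) = Σ_j (I−A)_1j·C_1j = (0.55)(0.5775) + (-0.05)(0.1500) + (-0.20)(0.0725) = 0.295625
adj(I−A) = Cᵀ =
  [ 0.5775   0.0550   0.1375]
  [ 0.1500   0.4750   0.1125]
  [ 0.0725   0.0325   0.3500]
(I − A)⁻¹ = adj(I−A) / det(I−A) ≈
  [   1.9535     0.1860     0.4651]
  [   0.5074     1.6068     0.3805]
  [   0.2452     0.1099     1.1839]
The output multiplier for sector j is the column-j sum of the Leontief inverse (I − A)⁻¹ = adj(I−A) / det(I−A).
Column 3 of adj(I−A): (0.1375, 0.1125, 0.3500); det(I−A) = 0.295625.
m_3 = (0.1375 + 0.1125 + 0.3500) / 0.295625 = 0.60 / 0.295625 ≈ 2.030.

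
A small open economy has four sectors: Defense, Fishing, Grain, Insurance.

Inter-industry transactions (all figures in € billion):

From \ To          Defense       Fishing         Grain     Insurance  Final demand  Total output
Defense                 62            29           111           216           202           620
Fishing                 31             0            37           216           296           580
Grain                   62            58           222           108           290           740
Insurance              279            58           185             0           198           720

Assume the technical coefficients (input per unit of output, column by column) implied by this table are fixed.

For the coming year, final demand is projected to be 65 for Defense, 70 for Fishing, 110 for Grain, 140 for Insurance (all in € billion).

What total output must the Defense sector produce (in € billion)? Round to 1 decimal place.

x_1 = 247.7

Technical coefficients a_ij = z_ij / X_j:
  a_11 = 62/620 = 0.10, a_21 = 31/620 = 0.05, a_31 = 62/620 = 0.10, a_41 = 279/620 = 0.45
  a_12 = 29/580 = 0.05, a_22 = 0/580 = 0.00, a_32 = 58/580 = 0.10, a_42 = 58/580 = 0.10
  a_13 = 111/740 = 0.15, a_23 = 37/740 = 0.05, a_33 = 222/740 = 0.30, a_43 = 185/740 = 0.25
  a_14 = 216/720 = 0.30, a_24 = 216/720 = 0.30, a_34 = 108/720 = 0.15, a_44 = 0/720 = 0.00
I − A =
  [   0.90    -0.05    -0.15    -0.30]
  [  -0.05     1.00    -0.05    -0.30]
  [  -0.10    -0.10     0.70    -0.15]
  [  -0.45    -0.10    -0.25     1.00]
Compute the cofactors C_ij = (−1)^(i+j)·(3×3 minor ij) of I−A; the adjugate is their transpose:
adj(I−A) = Cᵀ =
  [ 0.628250   0.078875   0.228250   0.246375]
  [ 0.143500   0.469125   0.137250   0.204375]
  [ 0.183750   0.101375   0.727250   0.194625]
  [ 0.343000   0.107750   0.298250   0.607750]
det(I−A) = Σ_j (I−A)_1j·C_1j = (0.90)(0.628250) + (-0.05)(0.143500) + (-0.15)(0.183750) + (-0.30)(0.343000) = 0.4277875
(I − A)⁻¹ = adj(I−A) / det(I−A) ≈
  [   1.4686     0.1844     0.5336     0.5759]
  [   0.3354     1.0966     0.3208     0.4777]
  [   0.4295     0.2370     1.7000     0.4550]
  [   0.8018     0.2519     0.6972     1.4207]
x = (I − A)⁻¹ d = adj(I−A)·d / det(I−A), with det(I−A) = 0.4277875:
  x_1 = (0.628250·65 + 0.078875·70 + 0.228250·110 + 0.246375·140) / 0.4277875 = 105.9575 / 0.4277875 ≈ 247.7
  x_2 = (0.143500·65 + 0.469125·70 + 0.137250·110 + 0.204375·140) / 0.4277875 = 85.87625 / 0.4277875 ≈ 200.7
  x_3 = (0.183750·65 + 0.101375·70 + 0.727250·110 + 0.194625·140) / 0.4277875 = 126.285 / 0.4277875 ≈ 295.2
  x_4 = (0.343000·65 + 0.107750·70 + 0.298250·110 + 0.607750·140) / 0.4277875 = 147.73 / 0.4277875 ≈ 345.3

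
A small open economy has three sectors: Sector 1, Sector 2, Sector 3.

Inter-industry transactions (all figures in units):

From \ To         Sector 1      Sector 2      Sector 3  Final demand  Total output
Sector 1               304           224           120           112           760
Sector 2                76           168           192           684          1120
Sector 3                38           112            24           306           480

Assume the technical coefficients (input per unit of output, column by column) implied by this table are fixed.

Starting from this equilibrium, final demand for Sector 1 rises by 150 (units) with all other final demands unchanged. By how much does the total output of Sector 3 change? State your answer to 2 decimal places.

Δx_3 = 18.56

Technical coefficients a_ij = z_ij / X_j:
  a_11 = 304/760 = 0.40, a_21 = 76/760 = 0.10, a_31 = 38/760 = 0.05
  a_12 = 224/1120 = 0.20, a_22 = 168/1120 = 0.15, a_32 = 112/1120 = 0.10
  a_13 = 120/480 = 0.25, a_23 = 192/480 = 0.40, a_33 = 24/480 = 0.05
I − A =
  [   0.60    -0.20    -0.25]
  [  -0.10     0.85    -0.40]
  [  -0.05    -0.10     0.95]
Cofactors of I−A, C_ij = (−1)^(i+j)·(minor ij) (rows/columns in the sector order above):
  C_11 = (0.85)(0.95) − (-0.40)(-0.10) = 0.7675
  C_12 = −[(-0.10)(0.95) − (-0.40)(-0.05)] = 0.1150
  C_13 = (-0.10)(-0.10) − (0.85)(-0.05) = 0.0525
  C_21 = −[(-0.20)(0.95) − (-0.25)(-0.10)] = 0.2150
  C_22 = (0.60)(0.95) − (-0.25)(-0.05) = 0.5575
  C_23 = −[(0.60)(-0.10) − (-0.20)(-0.05)] = 0.0700
  C_31 = (-0.20)(-0.40) − (-0.25)(0.85) = 0.2925
  C_32 = −[(0.60)(-0.40) − (-0.25)(-0.10)] = 0.2650
  C_33 = (0.60)(0.85) − (-0.20)(-0.10) = 0.4900
det(I−A) = Σ_j (I−A)_1j·C_1j = (0.60)(0.7675) + (-0.20)(0.1150) + (-0.25)(0.0525) = 0.424375
adj(I−A) = Cᵀ =
  [ 0.7675   0.2150   0.2925]
  [ 0.1150   0.5575   0.2650]
  [ 0.0525   0.0700   0.4900]
(I − A)⁻¹ = adj(I−A) / det(I−A) ≈
  [   1.8085     0.5066     0.6892]
  [   0.2710     1.3137     0.6244]
  [   0.1237     0.1649     1.1546]
Δx = (I − A)⁻¹ Δd with Δd having +150 in the Sector 1 component and 0 elsewhere.
So Δx_3 = L_31 · (+150), where L_31 = adj(I−A)_31 / det(I−A) = 0.0525 / 0.424375.
Δx_3 = 0.0525 × (+150) / 0.424375 = 7.875 / 0.424375 ≈ 18.56.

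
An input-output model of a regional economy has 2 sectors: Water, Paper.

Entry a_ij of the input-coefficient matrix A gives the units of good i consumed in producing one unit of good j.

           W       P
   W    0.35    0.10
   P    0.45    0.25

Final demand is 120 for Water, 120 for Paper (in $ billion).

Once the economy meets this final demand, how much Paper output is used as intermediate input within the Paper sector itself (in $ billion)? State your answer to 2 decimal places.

I − A =
  [   0.65    -0.10]
  [  -0.45     0.75]
det(I−A) = (0.65)(0.75) − (-0.10)(-0.45) = 0.4425
adj(I−A) = [[0.75, 0.10], [0.45, 0.65]]
(I − A)⁻¹ = adj(I−A) / det(I−A) ≈
  [   1.6949     0.2260]
  [   1.0169     1.4689]
First solve x = (I − A)⁻¹ d = adj(I−A)·d / det(I−A); in particular x_P = (0.45·120 + 0.65·120) / 0.4425 = 132.00 / 0.4425 ≈ 298.3051.
Intermediate flow from P to P: z_PP = a_PP · x_P = 0.25 × 132.00 / 0.4425 = 33.00 / 0.4425 ≈ 74.58.

z_PP = 74.58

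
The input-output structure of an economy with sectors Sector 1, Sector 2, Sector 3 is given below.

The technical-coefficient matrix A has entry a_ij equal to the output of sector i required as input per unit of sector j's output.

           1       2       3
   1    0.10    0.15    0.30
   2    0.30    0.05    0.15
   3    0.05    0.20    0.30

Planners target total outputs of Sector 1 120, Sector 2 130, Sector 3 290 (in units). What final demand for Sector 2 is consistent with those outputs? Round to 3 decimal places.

I − A =
  [   0.90    -0.15    -0.30]
  [  -0.30     0.95    -0.15]
  [  -0.05    -0.20     0.70]
d = (I − A) x:
  d_1 = (+0.90)·120 + (-0.15)·130 + (-0.30)·290 = 1.500
  d_2 = (-0.30)·120 + (+0.95)·130 + (-0.15)·290 = 44.000
  d_3 = (-0.05)·120 + (-0.20)·130 + (+0.70)·290 = 171.000

d_2 = 44.000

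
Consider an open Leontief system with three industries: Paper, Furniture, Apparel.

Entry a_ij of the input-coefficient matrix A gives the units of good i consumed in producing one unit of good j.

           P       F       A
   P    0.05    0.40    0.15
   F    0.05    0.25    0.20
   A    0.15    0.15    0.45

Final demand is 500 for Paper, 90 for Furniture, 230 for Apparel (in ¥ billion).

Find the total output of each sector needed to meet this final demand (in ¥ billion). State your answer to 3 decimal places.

I − A =
  [   0.95    -0.40    -0.15]
  [  -0.05     0.75    -0.20]
  [  -0.15    -0.15     0.55]
Cofactors of I−A, C_ij = (−1)^(i+j)·(minor ij) (rows/columns in the sector order above):
  C_11 = (0.75)(0.55) − (-0.20)(-0.15) = 0.3825
  C_12 = −[(-0.05)(0.55) − (-0.20)(-0.15)] = 0.0575
  C_13 = (-0.05)(-0.15) − (0.75)(-0.15) = 0.1200
  C_21 = −[(-0.40)(0.55) − (-0.15)(-0.15)] = 0.2425
  C_22 = (0.95)(0.55) − (-0.15)(-0.15) = 0.5000
  C_23 = −[(0.95)(-0.15) − (-0.40)(-0.15)] = 0.2025
  C_31 = (-0.40)(-0.20) − (-0.15)(0.75) = 0.1925
  C_32 = −[(0.95)(-0.20) − (-0.15)(-0.05)] = 0.1975
  C_33 = (0.95)(0.75) − (-0.40)(-0.05) = 0.6925
det(I−A) = Σ_j (I−A)_1j·C_1j = (0.95)(0.3825) + (-0.40)(0.0575) + (-0.15)(0.1200) = 0.322375
adj(I−A) = Cᵀ =
  [ 0.3825   0.2425   0.1925]
  [ 0.0575   0.5000   0.1975]
  [ 0.1200   0.2025   0.6925]
(I − A)⁻¹ = adj(I−A) / det(I−A) ≈
  [   1.1865     0.7522     0.5971]
  [   0.1784     1.5510     0.6126]
  [   0.3722     0.6282     2.1481]
x = (I − A)⁻¹ d = adj(I−A)·d / det(I−A), with det(I−A) = 0.322375:
  x_P = (0.3825·500 + 0.2425·90 + 0.1925·230) / 0.322375 = 257.35 / 0.322375 ≈ 798.294
  x_F = (0.0575·500 + 0.5000·90 + 0.1975·230) / 0.322375 = 119.175 / 0.322375 ≈ 369.678
  x_A = (0.1200·500 + 0.2025·90 + 0.6925·230) / 0.322375 = 237.50 / 0.322375 ≈ 736.720

x_P = 798.294, x_F = 369.678, x_A = 736.720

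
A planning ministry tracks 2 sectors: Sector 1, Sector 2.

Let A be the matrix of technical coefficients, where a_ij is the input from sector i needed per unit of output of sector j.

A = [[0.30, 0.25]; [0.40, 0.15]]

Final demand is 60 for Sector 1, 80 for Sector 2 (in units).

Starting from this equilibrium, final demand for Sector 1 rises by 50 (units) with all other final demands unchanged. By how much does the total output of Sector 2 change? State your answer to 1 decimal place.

Δx_2 = 40.4

I − A =
  [   0.70    -0.25]
  [  -0.40     0.85]
det(I−A) = (0.70)(0.85) − (-0.25)(-0.40) = 0.4950
adj(I−A) = [[0.85, 0.25], [0.40, 0.70]]
(I − A)⁻¹ = adj(I−A) / det(I−A) ≈
  [   1.7172     0.5051]
  [   0.8081     1.4141]
Δx = (I − A)⁻¹ Δd with Δd having +50 in the Sector 1 component and 0 elsewhere.
So Δx_2 = L_21 · (+50), where L_21 = adj(I−A)_21 / det(I−A) = 0.40 / 0.4950.
Δx_2 = 0.40 × (+50) / 0.4950 = 20.00 / 0.4950 ≈ 40.4.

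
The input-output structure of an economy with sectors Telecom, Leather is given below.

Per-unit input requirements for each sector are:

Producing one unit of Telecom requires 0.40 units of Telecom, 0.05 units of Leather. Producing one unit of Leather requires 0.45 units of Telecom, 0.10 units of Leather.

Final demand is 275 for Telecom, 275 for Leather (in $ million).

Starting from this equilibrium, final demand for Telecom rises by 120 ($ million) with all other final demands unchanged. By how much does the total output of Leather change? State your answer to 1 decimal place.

I − A =
  [   0.60    -0.45]
  [  -0.05     0.90]
det(I−A) = (0.60)(0.90) − (-0.45)(-0.05) = 0.5175
adj(I−A) = [[0.90, 0.45], [0.05, 0.60]]
(I − A)⁻¹ = adj(I−A) / det(I−A) ≈
  [   1.7391     0.8696]
  [   0.0966     1.1594]
Δx = (I − A)⁻¹ Δd with Δd having +120 in the Telecom component and 0 elsewhere.
So Δx_2 = L_21 · (+120), where L_21 = adj(I−A)_21 / det(I−A) = 0.05 / 0.5175.
Δx_2 = 0.05 × (+120) / 0.5175 = 6.00 / 0.5175 ≈ 11.6.

Δx_2 = 11.6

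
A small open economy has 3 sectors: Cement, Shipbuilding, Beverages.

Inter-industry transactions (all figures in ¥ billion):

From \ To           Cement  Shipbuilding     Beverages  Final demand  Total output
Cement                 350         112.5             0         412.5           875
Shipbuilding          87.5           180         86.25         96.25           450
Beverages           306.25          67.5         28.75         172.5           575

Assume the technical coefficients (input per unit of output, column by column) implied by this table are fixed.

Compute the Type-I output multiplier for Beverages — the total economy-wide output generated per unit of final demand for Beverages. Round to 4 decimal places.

m_3 = 1.5859

Technical coefficients a_ij = z_ij / X_j:
  a_11 = 350/875 = 0.40, a_21 = 87.5/875 = 0.10, a_31 = 306.25/875 = 0.35
  a_12 = 112.5/450 = 0.25, a_22 = 180/450 = 0.40, a_32 = 67.5/450 = 0.15
  a_13 = 0/575 = 0.00, a_23 = 86.25/575 = 0.15, a_33 = 28.75/575 = 0.05
I − A =
  [   0.60    -0.25     0.00]
  [  -0.10     0.60    -0.15]
  [  -0.35    -0.15     0.95]
Cofactors of I−A, C_ij = (−1)^(i+j)·(minor ij) (rows/columns in the sector order above):
  C_11 = (0.60)(0.95) − (-0.15)(-0.15) = 0.5475
  C_12 = −[(-0.10)(0.95) − (-0.15)(-0.35)] = 0.1475
  C_13 = (-0.10)(-0.15) − (0.60)(-0.35) = 0.2250
  C_21 = −[(-0.25)(0.95) − (0.00)(-0.15)] = 0.2375
  C_22 = (0.60)(0.95) − (0.00)(-0.35) = 0.5700
  C_23 = −[(0.60)(-0.15) − (-0.25)(-0.35)] = 0.1775
  C_31 = (-0.25)(-0.15) − (0.00)(0.60) = 0.0375
  C_32 = −[(0.60)(-0.15) − (0.00)(-0.10)] = 0.0900
  C_33 = (0.60)(0.60) − (-0.25)(-0.10) = 0.3350
det(I−A) = Σ_j (I−A)_1j·C_1j = (0.60)(0.5475) + (-0.25)(0.1475) + (0.00)(0.2250) = 0.291625
adj(I−A) = Cᵀ =
  [ 0.5475   0.2375   0.0375]
  [ 0.1475   0.5700   0.0900]
  [ 0.2250   0.1775   0.3350]
(I − A)⁻¹ = adj(I−A) / det(I−A) ≈
  [   1.87741     0.81440     0.12859]
  [   0.50579     1.95456     0.30862]
  [   0.77154     0.60866     1.14874]
The output multiplier for sector j is the column-j sum of the Leontief inverse (I − A)⁻¹ = adj(I−A) / det(I−A).
Column 3 of adj(I−A): (0.0375, 0.0900, 0.3350); det(I−A) = 0.291625.
m_3 = (0.0375 + 0.0900 + 0.3350) / 0.291625 = 0.4625 / 0.291625 ≈ 1.5859.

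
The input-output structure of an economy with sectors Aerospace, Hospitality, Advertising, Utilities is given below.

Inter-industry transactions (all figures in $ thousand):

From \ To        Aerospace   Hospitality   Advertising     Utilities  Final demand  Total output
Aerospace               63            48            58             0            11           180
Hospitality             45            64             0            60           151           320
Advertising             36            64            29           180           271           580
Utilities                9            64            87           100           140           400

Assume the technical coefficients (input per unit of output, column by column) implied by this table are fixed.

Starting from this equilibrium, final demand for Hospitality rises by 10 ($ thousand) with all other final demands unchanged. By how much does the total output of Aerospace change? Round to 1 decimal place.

Technical coefficients a_ij = z_ij / X_j:
  a_11 = 63/180 = 0.35, a_21 = 45/180 = 0.25, a_31 = 36/180 = 0.20, a_41 = 9/180 = 0.05
  a_12 = 48/320 = 0.15, a_22 = 64/320 = 0.20, a_32 = 64/320 = 0.20, a_42 = 64/320 = 0.20
  a_13 = 58/580 = 0.10, a_23 = 0/580 = 0.00, a_33 = 29/580 = 0.05, a_43 = 87/580 = 0.15
  a_14 = 0/400 = 0.00, a_24 = 60/400 = 0.15, a_34 = 180/400 = 0.45, a_44 = 100/400 = 0.25
I − A =
  [   0.65    -0.15    -0.10     0.00]
  [  -0.25     0.80     0.00    -0.15]
  [  -0.20    -0.20     0.95    -0.45]
  [  -0.05    -0.20    -0.15     0.75]
Compute the cofactors C_ij = (−1)^(i+j)·(3×3 minor ij) of I−A; the adjugate is their transpose:
adj(I−A) = Cᵀ =
  [ 0.483000   0.120750   0.060375   0.060375]
  [ 0.172875   0.402000   0.034125   0.100875]
  [ 0.193500   0.181875   0.341250   0.241125]
  [ 0.117000   0.151625   0.081375   0.437375]
det(I−A) = Σ_j (I−A)_1j·C_1j = (0.65)(0.483000) + (-0.15)(0.172875) + (-0.10)(0.193500) + (0.00)(0.117000) = 0.26866875
(I − A)⁻¹ = adj(I−A) / det(I−A) ≈
  [   1.7978     0.4494     0.2247     0.2247]
  [   0.6435     1.4963     0.1270     0.3755]
  [   0.7202     0.6769     1.2702     0.8975]
  [   0.4355     0.5644     0.3029     1.6279]
Δx = (I − A)⁻¹ Δd with Δd having +10 in the Hospitality component and 0 elsewhere.
So Δx_1 = L_12 · (+10), where L_12 = adj(I−A)_12 / det(I−A) = 0.120750 / 0.26866875.
Δx_1 = 0.120750 × (+10) / 0.26866875 = 1.2075 / 0.26866875 ≈ 4.5.

Δx_1 = 4.5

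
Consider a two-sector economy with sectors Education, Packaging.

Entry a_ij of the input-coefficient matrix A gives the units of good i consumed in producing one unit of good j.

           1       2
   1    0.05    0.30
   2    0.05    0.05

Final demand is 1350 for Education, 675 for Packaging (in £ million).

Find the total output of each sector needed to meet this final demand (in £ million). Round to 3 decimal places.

I − A =
  [   0.95    -0.30]
  [  -0.05     0.95]
det(I−A) = (0.95)(0.95) − (-0.30)(-0.05) = 0.8875
adj(I−A) = [[0.95, 0.30], [0.05, 0.95]]
(I − A)⁻¹ = adj(I−A) / det(I−A) ≈
  [   1.0704     0.3380]
  [   0.0563     1.0704]
x = (I − A)⁻¹ d = adj(I−A)·d / det(I−A), with det(I−A) = 0.8875:
  x_1 = (0.95·1350 + 0.30·675) / 0.8875 = 1485.00 / 0.8875 ≈ 1673.239
  x_2 = (0.05·1350 + 0.95·675) / 0.8875 = 708.75 / 0.8875 ≈ 798.592

x_1 = 1673.239, x_2 = 798.592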